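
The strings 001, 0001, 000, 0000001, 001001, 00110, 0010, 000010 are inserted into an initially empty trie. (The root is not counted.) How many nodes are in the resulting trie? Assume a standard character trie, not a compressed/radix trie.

Count nodes per top-level branch (shared prefixes stored once):
  '0'-branch (000, 0000001, 000010, 0001, 001, 0010, 001001, 00110): 16 nodes
Sum: 16

16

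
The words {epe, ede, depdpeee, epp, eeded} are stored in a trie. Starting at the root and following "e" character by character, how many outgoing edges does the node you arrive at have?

3

Follow the path "e" to its node, then look at its outgoing edges.
Distinct next characters after "e": d, e, p.
That node has 3 child edges.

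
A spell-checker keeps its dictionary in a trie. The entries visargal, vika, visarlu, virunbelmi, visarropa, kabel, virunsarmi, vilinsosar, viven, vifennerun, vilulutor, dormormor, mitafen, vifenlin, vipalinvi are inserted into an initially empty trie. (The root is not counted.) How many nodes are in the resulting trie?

Trace insertions, counting only characters that open a new branch:
  "visargal" → 8 new (v, i, s, a, r, g, a, l)
  "vika" → prefix "vi" already present; 2 new (k, a)
  "visarlu" → prefix "visar" already present; 2 new (l, u)
  "virunbelmi" → prefix "vi" already present; 8 new (r, u, n, b, e, l, m, i)
  "visarropa" → prefix "visar" already present; 4 new (r, o, p, a)
  "kabel" → 5 new (k, a, b, e, l)
  "virunsarmi" → prefix "virun" already present; 5 new (s, a, r, m, i)
  "vilinsosar" → prefix "vi" already present; 8 new (l, i, n, s, o, s, a, r)
  "viven" → prefix "vi" already present; 3 new (v, e, n)
  "vifennerun" → prefix "vi" already present; 8 new (f, e, n, n, e, r, u, n)
  "vilulutor" → prefix "vil" already present; 6 new (u, l, u, t, o, r)
  "dormormor" → 9 new (d, o, r, m, o, r, m, o, r)
  "mitafen" → 7 new (m, i, t, a, f, e, n)
  "vifenlin" → prefix "vifen" already present; 3 new (l, i, n)
  "vipalinvi" → prefix "vi" already present; 7 new (p, a, l, i, n, v, i)
Total nodes = 8 + 2 + 2 + 8 + 4 + 5 + 5 + 8 + 3 + 8 + 6 + 9 + 7 + 3 + 7 = 85

85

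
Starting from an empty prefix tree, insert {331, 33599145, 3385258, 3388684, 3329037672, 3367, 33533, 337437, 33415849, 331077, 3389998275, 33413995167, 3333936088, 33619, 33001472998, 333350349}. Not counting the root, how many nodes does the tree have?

81

Count nodes per top-level branch (shared prefixes stored once):
  '3'-branch (33001472998, 331, 331077, 3329037672, 333350349, 3333936088, 33413995167, 33415849, 33533, 33599145, 33619, 3367, 337437, 3385258, 3388684, 3389998275): 81 nodes
Sum: 81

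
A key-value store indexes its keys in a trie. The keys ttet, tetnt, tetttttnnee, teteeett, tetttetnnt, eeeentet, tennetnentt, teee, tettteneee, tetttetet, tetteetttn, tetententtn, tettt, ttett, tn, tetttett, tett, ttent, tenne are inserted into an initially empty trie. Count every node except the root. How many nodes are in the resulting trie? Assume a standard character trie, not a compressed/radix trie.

69

For each word, the new-node count is its length minus the longest prefix already in the trie:
  "ttet" → 4 new (t, t, e, t)
  "tetnt" → prefix "t" already present; 4 new (e, t, n, t)
  "tetttttnnee" → prefix "tet" already present; 8 new (t, t, t, t, n, n, e, e)
  "teteeett" → prefix "tet" already present; 5 new (e, e, e, t, t)
  "tetttetnnt" → prefix "tettt" already present; 5 new (e, t, n, n, t)
  "eeeentet" → 8 new (e, e, e, e, n, t, e, t)
  "tennetnentt" → prefix "te" already present; 9 new (n, n, e, t, n, e, n, t, t)
  "teee" → prefix "te" already present; 2 new (e, e)
  "tettteneee" → prefix "tettte" already present; 4 new (n, e, e, e)
  "tetttetet" → prefix "tetttet" already present; 2 new (e, t)
  "tetteetttn" → prefix "tett" already present; 6 new (e, e, t, t, t, n)
  "tetententtn" → prefix "tete" already present; 7 new (n, t, e, n, t, t, n)
  "tettt" → prefix "tettt" already present; 0 new (none)
  "ttett" → prefix "ttet" already present; 1 new (t)
  "tn" → prefix "t" already present; 1 new (n)
  "tetttett" → prefix "tetttet" already present; 1 new (t)
  "tett" → prefix "tett" already present; 0 new (none)
  "ttent" → prefix "tte" already present; 2 new (n, t)
  "tenne" → prefix "tenne" already present; 0 new (none)
Total nodes = 4 + 4 + 8 + 5 + 5 + 8 + 9 + 2 + 4 + 2 + 6 + 7 + 0 + 1 + 1 + 1 + 0 + 2 + 0 = 69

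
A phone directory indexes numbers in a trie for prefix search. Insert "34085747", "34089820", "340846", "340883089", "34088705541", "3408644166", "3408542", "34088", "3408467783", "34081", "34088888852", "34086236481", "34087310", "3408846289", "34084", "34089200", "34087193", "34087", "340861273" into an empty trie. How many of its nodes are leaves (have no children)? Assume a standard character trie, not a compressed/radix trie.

15

A leaf is a node with no children — equivalently, the end of a word that is not a proper prefix of any other stored word.
Those words: "34081", "3408467783", "3408542", "34085747", "340861273", "34086236481", "3408644166", "34087193", "34087310", "340883089", "3408846289", "34088705541", "34088888852", "34089200", "34089820"
Leaf count: 15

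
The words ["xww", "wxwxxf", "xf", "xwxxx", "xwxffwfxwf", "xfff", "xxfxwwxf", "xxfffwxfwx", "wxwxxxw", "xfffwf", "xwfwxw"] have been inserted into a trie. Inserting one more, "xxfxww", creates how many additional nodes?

"xxfxww" is already a full path in the trie; only an end-marker is added.
No new nodes are needed: 0.

0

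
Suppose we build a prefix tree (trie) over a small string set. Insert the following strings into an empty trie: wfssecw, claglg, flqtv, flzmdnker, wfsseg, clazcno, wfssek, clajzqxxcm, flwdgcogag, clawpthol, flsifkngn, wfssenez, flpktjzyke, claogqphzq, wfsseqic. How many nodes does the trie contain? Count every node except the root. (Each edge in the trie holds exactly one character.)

For each word, the new-node count is its length minus the longest prefix already in the trie:
  "wfssecw" → 7 new (w, f, s, s, e, c, w)
  "claglg" → 6 new (c, l, a, g, l, g)
  "flqtv" → 5 new (f, l, q, t, v)
  "flzmdnker" → prefix "fl" already present; 7 new (z, m, d, n, k, e, r)
  "wfsseg" → prefix "wfsse" already present; 1 new (g)
  "clazcno" → prefix "cla" already present; 4 new (z, c, n, o)
  "wfssek" → prefix "wfsse" already present; 1 new (k)
  "clajzqxxcm" → prefix "cla" already present; 7 new (j, z, q, x, x, c, m)
  "flwdgcogag" → prefix "fl" already present; 8 new (w, d, g, c, o, g, a, g)
  "clawpthol" → prefix "cla" already present; 6 new (w, p, t, h, o, l)
  "flsifkngn" → prefix "fl" already present; 7 new (s, i, f, k, n, g, n)
  "wfssenez" → prefix "wfsse" already present; 3 new (n, e, z)
  "flpktjzyke" → prefix "fl" already present; 8 new (p, k, t, j, z, y, k, e)
  "claogqphzq" → prefix "cla" already present; 7 new (o, g, q, p, h, z, q)
  "wfsseqic" → prefix "wfsse" already present; 3 new (q, i, c)
Total nodes = 7 + 6 + 5 + 7 + 1 + 4 + 1 + 7 + 8 + 6 + 7 + 3 + 8 + 7 + 3 = 80

80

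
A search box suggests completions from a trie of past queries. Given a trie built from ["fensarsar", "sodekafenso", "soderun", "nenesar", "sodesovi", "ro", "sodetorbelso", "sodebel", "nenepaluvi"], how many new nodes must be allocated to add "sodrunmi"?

5

The longest prefix of "sodrunmi" already in the trie is "sod" (length 3).
Each of the 5 remaining characters creates one node.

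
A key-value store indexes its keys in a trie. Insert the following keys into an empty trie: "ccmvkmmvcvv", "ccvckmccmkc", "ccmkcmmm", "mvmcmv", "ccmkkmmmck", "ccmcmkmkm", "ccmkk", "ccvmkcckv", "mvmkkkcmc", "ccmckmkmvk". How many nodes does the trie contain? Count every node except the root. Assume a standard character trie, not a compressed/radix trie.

Count nodes per top-level branch (shared prefixes stored once):
  'c'-branch (ccmckmkmvk, ccmcmkmkm, ccmkcmmm, ccmkk, ccmkkmmmck, ccmvkmmvcvv, ccvckmccmkc, ccvmkcckv): 49 nodes
  'm'-branch (mvmcmv, mvmkkkcmc): 12 nodes
Sum: 61

61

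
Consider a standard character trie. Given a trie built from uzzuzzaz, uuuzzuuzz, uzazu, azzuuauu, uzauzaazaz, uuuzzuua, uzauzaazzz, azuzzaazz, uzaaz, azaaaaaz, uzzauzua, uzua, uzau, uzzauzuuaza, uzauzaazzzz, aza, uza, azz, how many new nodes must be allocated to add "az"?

"az" is already a full path in the trie; only an end-marker is added.
No new nodes are needed: 0.

0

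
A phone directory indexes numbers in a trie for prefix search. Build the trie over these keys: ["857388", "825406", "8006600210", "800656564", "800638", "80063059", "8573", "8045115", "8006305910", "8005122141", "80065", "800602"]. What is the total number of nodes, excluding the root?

For each word, the new-node count is its length minus the longest prefix already in the trie:
  "857388" → 6 new (8, 5, 7, 3, 8, 8)
  "825406" → prefix "8" already present; 5 new (2, 5, 4, 0, 6)
  "8006600210" → prefix "8" already present; 9 new (0, 0, 6, 6, 0, 0, 2, 1, 0)
  "800656564" → prefix "8006" already present; 5 new (5, 6, 5, 6, 4)
  "800638" → prefix "8006" already present; 2 new (3, 8)
  "80063059" → prefix "80063" already present; 3 new (0, 5, 9)
  "8573" → prefix "8573" already present; 0 new (none)
  "8045115" → prefix "80" already present; 5 new (4, 5, 1, 1, 5)
  "8006305910" → prefix "80063059" already present; 2 new (1, 0)
  "8005122141" → prefix "800" already present; 7 new (5, 1, 2, 2, 1, 4, 1)
  "80065" → prefix "80065" already present; 0 new (none)
  "800602" → prefix "8006" already present; 2 new (0, 2)
Total nodes = 6 + 5 + 9 + 5 + 2 + 3 + 0 + 5 + 2 + 7 + 0 + 2 = 46

46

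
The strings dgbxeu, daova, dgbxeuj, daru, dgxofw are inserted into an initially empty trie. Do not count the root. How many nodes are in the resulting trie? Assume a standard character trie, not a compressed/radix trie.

17

Count nodes per top-level branch (shared prefixes stored once):
  'd'-branch (daova, daru, dgbxeu, dgbxeuj, dgxofw): 17 nodes
Sum: 17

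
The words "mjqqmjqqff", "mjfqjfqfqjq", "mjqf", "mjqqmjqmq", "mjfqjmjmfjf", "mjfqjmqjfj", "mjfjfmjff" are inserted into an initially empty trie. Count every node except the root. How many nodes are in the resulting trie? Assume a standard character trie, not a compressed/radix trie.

Trace insertions, counting only characters that open a new branch:
  "mjqqmjqqff" → 10 new (m, j, q, q, m, j, q, q, f, f)
  "mjfqjfqfqjq" → prefix "mj" already present; 9 new (f, q, j, f, q, f, q, j, q)
  "mjqf" → prefix "mjq" already present; 1 new (f)
  "mjqqmjqmq" → prefix "mjqqmjq" already present; 2 new (m, q)
  "mjfqjmjmfjf" → prefix "mjfqj" already present; 6 new (m, j, m, f, j, f)
  "mjfqjmqjfj" → prefix "mjfqjm" already present; 4 new (q, j, f, j)
  "mjfjfmjff" → prefix "mjf" already present; 6 new (j, f, m, j, f, f)
Total nodes = 10 + 9 + 1 + 2 + 6 + 4 + 6 = 38

38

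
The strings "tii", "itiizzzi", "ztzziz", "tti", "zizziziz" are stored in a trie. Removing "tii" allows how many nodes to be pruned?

After clearing the end-marker at "tii", prune upward until reaching a node still needed by another word.
The suffix "ii" (2 nodes) is used only by "tii"; the node for "t" still has the child "t", so pruning stops there.
Nodes removed: 2

2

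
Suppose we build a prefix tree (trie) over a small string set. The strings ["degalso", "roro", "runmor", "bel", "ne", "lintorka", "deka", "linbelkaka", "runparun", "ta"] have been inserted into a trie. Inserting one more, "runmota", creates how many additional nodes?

The longest prefix of "runmota" already in the trie is "runmo" (length 5).
So 7 − 5 = 2 new nodes.

2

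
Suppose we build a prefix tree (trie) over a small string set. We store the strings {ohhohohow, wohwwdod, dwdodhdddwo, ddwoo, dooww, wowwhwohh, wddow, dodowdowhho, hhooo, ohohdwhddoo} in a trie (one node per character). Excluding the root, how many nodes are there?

70

For each word, the new-node count is its length minus the longest prefix already in the trie:
  "ohhohohow" → 9 new (o, h, h, o, h, o, h, o, w)
  "wohwwdod" → 8 new (w, o, h, w, w, d, o, d)
  "dwdodhdddwo" → 11 new (d, w, d, o, d, h, d, d, d, w, o)
  "ddwoo" → prefix "d" already present; 4 new (d, w, o, o)
  "dooww" → prefix "d" already present; 4 new (o, o, w, w)
  "wowwhwohh" → prefix "wo" already present; 7 new (w, w, h, w, o, h, h)
  "wddow" → prefix "w" already present; 4 new (d, d, o, w)
  "dodowdowhho" → prefix "do" already present; 9 new (d, o, w, d, o, w, h, h, o)
  "hhooo" → 5 new (h, h, o, o, o)
  "ohohdwhddoo" → prefix "oh" already present; 9 new (o, h, d, w, h, d, d, o, o)
Total nodes = 9 + 8 + 11 + 4 + 4 + 7 + 4 + 9 + 5 + 9 = 70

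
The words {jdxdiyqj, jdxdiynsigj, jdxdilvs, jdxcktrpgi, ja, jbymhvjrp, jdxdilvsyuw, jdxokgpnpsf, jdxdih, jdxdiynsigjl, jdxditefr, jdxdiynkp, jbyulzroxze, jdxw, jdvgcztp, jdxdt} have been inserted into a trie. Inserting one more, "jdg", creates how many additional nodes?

"jd" is already a path in the trie; the remaining "g" must be added.
So 3 − 2 = 1 new nodes.

1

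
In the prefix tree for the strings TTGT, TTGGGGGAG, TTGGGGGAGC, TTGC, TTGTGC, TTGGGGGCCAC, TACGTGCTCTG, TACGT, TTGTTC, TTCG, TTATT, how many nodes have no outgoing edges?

8

A leaf is a node with no children — equivalently, the end of a word that is not a proper prefix of any other stored word.
Those words: "TACGTGCTCTG", "TTATT", "TTCG", "TTGC", "TTGGGGGAGC", "TTGGGGGCCAC", "TTGTGC", "TTGTTC"
Leaf count: 8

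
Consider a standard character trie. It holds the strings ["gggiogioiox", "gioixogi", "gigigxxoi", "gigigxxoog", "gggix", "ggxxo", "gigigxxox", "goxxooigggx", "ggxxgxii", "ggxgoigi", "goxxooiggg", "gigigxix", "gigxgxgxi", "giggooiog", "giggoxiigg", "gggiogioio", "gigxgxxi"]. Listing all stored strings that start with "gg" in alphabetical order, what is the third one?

Filter for "gg…" and sort: "gggiogioio", "gggiogioiox", "gggix", "ggxgoigi", "ggxxgxii", "ggxxo"
Position 3: gggix

gggix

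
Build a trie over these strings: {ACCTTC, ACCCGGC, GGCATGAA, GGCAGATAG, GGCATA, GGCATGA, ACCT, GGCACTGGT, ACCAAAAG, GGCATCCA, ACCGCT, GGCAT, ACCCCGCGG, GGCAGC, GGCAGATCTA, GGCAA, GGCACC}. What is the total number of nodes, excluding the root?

51

Count nodes per top-level branch (shared prefixes stored once):
  'A'-branch (ACCAAAAG, ACCCCGCGG, ACCCGGC, ACCGCT, ACCT, ACCTTC): 23 nodes
  'G'-branch (GGCAA, GGCACC, GGCACTGGT, GGCAGATAG, GGCAGATCTA, GGCAGC, GGCAT, GGCATA, GGCATCCA, GGCATGA, GGCATGAA): 28 nodes
Sum: 51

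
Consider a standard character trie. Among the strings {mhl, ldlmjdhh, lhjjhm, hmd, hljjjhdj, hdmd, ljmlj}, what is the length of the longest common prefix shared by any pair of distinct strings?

1

Equivalently: take the maximum, over all pairs, of their longest common prefix length.
"hdmd" and "hljjjhdj" agree on "h" (1 characters) before diverging; nothing deeper is shared.
Longest shared-prefix length: 1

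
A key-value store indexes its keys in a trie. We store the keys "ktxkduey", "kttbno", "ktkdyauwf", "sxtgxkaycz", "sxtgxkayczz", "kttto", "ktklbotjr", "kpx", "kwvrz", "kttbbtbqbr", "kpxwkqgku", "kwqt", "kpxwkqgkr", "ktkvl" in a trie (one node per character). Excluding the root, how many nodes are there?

61

Count nodes per top-level branch (shared prefixes stored once):
  'k'-branch (kpx, kpxwkqgkr, kpxwkqgku, ktkdyauwf, ktklbotjr, ktkvl, kttbbtbqbr, kttbno, kttto, ktxkduey, kwqt, kwvrz): 50 nodes
  's'-branch (sxtgxkaycz, sxtgxkayczz): 11 nodes
Sum: 61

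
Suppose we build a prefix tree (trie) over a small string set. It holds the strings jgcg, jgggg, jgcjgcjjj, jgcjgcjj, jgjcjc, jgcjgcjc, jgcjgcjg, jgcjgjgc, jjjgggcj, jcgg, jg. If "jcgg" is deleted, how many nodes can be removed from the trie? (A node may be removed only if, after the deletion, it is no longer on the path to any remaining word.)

Walk "jcgg" from the leaf back toward the root, removing each node that no remaining word uses.
The suffix "cgg" (3 nodes) is used only by "jcgg"; the node for "j" still has the child "g", so pruning stops there.
Nodes removed: 3

3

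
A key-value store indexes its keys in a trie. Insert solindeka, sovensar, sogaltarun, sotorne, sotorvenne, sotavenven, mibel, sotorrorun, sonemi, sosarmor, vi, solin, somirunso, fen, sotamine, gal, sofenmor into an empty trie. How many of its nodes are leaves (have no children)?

Leaves are exactly the stored words that no other stored word extends.
Those words: "fen", "gal", "mibel", "sofenmor", "sogaltarun", "solindeka", "somirunso", "sonemi", "sosarmor", "sotamine", "sotavenven", "sotorne", "sotorrorun", "sotorvenne", "sovensar", "vi"
Leaf count: 16

16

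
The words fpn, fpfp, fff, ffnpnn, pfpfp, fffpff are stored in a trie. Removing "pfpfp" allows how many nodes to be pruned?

5

A node on "pfpfp"'s path can go only if nothing else ends at it or branches off below it.
No other word shares any prefix with "pfpfp", so all 5 of its nodes go.
Nodes removed: 5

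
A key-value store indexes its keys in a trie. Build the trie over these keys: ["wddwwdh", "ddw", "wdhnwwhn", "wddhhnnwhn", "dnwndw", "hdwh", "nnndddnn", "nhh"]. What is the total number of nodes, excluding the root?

42

Insert word by word; a character creates a node only if that edge doesn't already exist:
  "wddwwdh" → 7 new (w, d, d, w, w, d, h)
  "ddw" → 3 new (d, d, w)
  "wdhnwwhn" → prefix "wd" already present; 6 new (h, n, w, w, h, n)
  "wddhhnnwhn" → prefix "wdd" already present; 7 new (h, h, n, n, w, h, n)
  "dnwndw" → prefix "d" already present; 5 new (n, w, n, d, w)
  "hdwh" → 4 new (h, d, w, h)
  "nnndddnn" → 8 new (n, n, n, d, d, d, n, n)
  "nhh" → prefix "n" already present; 2 new (h, h)
Total nodes = 7 + 3 + 6 + 7 + 5 + 4 + 8 + 2 = 42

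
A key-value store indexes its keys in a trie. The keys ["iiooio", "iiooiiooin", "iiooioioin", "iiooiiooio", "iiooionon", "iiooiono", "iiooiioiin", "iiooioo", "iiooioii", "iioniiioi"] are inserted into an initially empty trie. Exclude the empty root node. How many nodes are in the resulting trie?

30

Trie structure (* marks end of a word):
(root)
└─ i
   └─ i
      └─ o
         ├─ n
         │  └─ i
         │     └─ i
         │        └─ i
         │           └─ o
         │              └─ i *
         └─ o
            └─ i
               ├─ i
               │  └─ o
               │     ├─ i
               │     │  └─ i
               │     │     └─ n *
               │     └─ o
               │        └─ i
               │           ├─ n *
               │           └─ o *
               └─ o *
                  ├─ i
                  │  ├─ i *
                  │  └─ o
                  │     └─ i
                  │        └─ n *
                  ├─ n
                  │  └─ o *
                  │     └─ n *
                  └─ o *
Counting every labelled node above: 30.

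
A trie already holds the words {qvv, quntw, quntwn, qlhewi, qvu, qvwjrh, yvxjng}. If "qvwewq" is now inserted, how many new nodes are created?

3

The longest prefix of "qvwewq" already in the trie is "qvw" (length 3).
New nodes needed: |"qvwewq"| − 3 = 6 − 3 = 3.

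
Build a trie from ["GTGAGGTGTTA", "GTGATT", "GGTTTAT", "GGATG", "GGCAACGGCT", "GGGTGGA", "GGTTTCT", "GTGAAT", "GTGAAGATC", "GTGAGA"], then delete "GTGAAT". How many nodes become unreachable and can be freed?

After clearing the end-marker at "GTGAAT", prune upward until reaching a node still needed by another word.
The suffix "T" (1 node) is used only by "GTGAAT"; the node for "GTGAA" still has the child "G", so pruning stops there.
Nodes removed: 1

1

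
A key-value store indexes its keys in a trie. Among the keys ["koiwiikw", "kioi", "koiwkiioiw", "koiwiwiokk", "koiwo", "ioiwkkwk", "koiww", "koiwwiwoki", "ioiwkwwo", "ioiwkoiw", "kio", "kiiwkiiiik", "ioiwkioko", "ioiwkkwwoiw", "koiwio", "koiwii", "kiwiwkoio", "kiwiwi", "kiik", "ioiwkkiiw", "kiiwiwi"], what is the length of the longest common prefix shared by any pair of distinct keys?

Equivalently: take the maximum, over all pairs, of their longest common prefix length.
"ioiwkkwk" and "ioiwkkwwoiw" agree on "ioiwkkw" (7 characters) before diverging; nothing deeper is shared.
Longest shared-prefix length: 7

7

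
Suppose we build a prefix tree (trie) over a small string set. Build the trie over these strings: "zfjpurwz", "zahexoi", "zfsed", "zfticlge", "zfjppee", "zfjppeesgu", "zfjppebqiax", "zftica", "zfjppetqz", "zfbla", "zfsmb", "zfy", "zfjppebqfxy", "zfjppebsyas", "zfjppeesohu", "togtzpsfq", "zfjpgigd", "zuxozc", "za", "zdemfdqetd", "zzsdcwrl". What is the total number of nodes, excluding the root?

For each word, the new-node count is its length minus the longest prefix already in the trie:
  "zfjpurwz" → 8 new (z, f, j, p, u, r, w, z)
  "zahexoi" → prefix "z" already present; 6 new (a, h, e, x, o, i)
  "zfsed" → prefix "zf" already present; 3 new (s, e, d)
  "zfticlge" → prefix "zf" already present; 6 new (t, i, c, l, g, e)
  "zfjppee" → prefix "zfjp" already present; 3 new (p, e, e)
  "zfjppeesgu" → prefix "zfjppee" already present; 3 new (s, g, u)
  "zfjppebqiax" → prefix "zfjppe" already present; 5 new (b, q, i, a, x)
  "zftica" → prefix "zftic" already present; 1 new (a)
  "zfjppetqz" → prefix "zfjppe" already present; 3 new (t, q, z)
  "zfbla" → prefix "zf" already present; 3 new (b, l, a)
  "zfsmb" → prefix "zfs" already present; 2 new (m, b)
  "zfy" → prefix "zf" already present; 1 new (y)
  "zfjppebqfxy" → prefix "zfjppebq" already present; 3 new (f, x, y)
  "zfjppebsyas" → prefix "zfjppeb" already present; 4 new (s, y, a, s)
  "zfjppeesohu" → prefix "zfjppees" already present; 3 new (o, h, u)
  "togtzpsfq" → 9 new (t, o, g, t, z, p, s, f, q)
  "zfjpgigd" → prefix "zfjp" already present; 4 new (g, i, g, d)
  "zuxozc" → prefix "z" already present; 5 new (u, x, o, z, c)
  "za" → prefix "za" already present; 0 new (none)
  "zdemfdqetd" → prefix "z" already present; 9 new (d, e, m, f, d, q, e, t, d)
  "zzsdcwrl" → prefix "z" already present; 7 new (z, s, d, c, w, r, l)
Total nodes = 8 + 6 + 3 + 6 + 3 + 3 + 5 + 1 + 3 + 3 + 2 + 1 + 3 + 4 + 3 + 9 + 4 + 5 + 0 + 9 + 7 = 88

88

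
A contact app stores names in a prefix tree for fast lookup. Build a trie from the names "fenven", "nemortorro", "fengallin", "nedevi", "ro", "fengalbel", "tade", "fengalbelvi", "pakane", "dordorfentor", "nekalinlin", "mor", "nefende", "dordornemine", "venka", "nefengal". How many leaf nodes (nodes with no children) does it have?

15

Leaves are exactly the stored words that no other stored word extends.
Those words: "dordorfentor", "dordornemine", "fengalbelvi", "fengallin", "fenven", "mor", "nedevi", "nefende", "nefengal", "nekalinlin", "nemortorro", "pakane", "ro", "tade", "venka"
Leaf count: 15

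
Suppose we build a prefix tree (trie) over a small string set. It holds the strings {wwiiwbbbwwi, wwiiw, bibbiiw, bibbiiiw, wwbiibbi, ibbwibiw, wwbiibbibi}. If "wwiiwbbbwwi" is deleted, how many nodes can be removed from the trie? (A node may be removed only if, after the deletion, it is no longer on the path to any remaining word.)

After clearing the end-marker at "wwiiwbbbwwi", prune upward until reaching a node still needed by another word.
The suffix "bbbwwi" (6 nodes) is used only by "wwiiwbbbwwi"; "wwiiw" is itself a stored word, so pruning stops there.
Nodes removed: 6

6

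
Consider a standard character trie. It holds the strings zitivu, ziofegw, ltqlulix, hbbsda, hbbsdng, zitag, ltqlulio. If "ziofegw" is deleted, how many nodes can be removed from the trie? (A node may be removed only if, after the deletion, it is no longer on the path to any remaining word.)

5

A node on "ziofegw"'s path can go only if nothing else ends at it or branches off below it.
The suffix "ofegw" (5 nodes) is used only by "ziofegw"; the node for "zi" still has the child "t", so pruning stops there.
Nodes removed: 5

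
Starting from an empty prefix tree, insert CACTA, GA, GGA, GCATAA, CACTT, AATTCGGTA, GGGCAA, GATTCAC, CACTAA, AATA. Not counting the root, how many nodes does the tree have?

35

For each word, the new-node count is its length minus the longest prefix already in the trie:
  "CACTA" → 5 new (C, A, C, T, A)
  "GA" → 2 new (G, A)
  "GGA" → prefix "G" already present; 2 new (G, A)
  "GCATAA" → prefix "G" already present; 5 new (C, A, T, A, A)
  "CACTT" → prefix "CACT" already present; 1 new (T)
  "AATTCGGTA" → 9 new (A, A, T, T, C, G, G, T, A)
  "GGGCAA" → prefix "GG" already present; 4 new (G, C, A, A)
  "GATTCAC" → prefix "GA" already present; 5 new (T, T, C, A, C)
  "CACTAA" → prefix "CACTA" already present; 1 new (A)
  "AATA" → prefix "AAT" already present; 1 new (A)
Total nodes = 5 + 2 + 2 + 5 + 1 + 9 + 4 + 5 + 1 + 1 = 35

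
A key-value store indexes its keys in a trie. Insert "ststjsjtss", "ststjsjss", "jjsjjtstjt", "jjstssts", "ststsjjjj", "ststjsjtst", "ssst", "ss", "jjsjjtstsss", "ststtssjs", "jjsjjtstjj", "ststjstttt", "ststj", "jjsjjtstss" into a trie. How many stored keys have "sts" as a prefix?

Filter for entries beginning with "sts":
Words under "sts": ststj, ststjsjss, ststjsjtss, ststjsjtst, ststjstttt, ststsjjjj, ststtssjs
Count: 7

7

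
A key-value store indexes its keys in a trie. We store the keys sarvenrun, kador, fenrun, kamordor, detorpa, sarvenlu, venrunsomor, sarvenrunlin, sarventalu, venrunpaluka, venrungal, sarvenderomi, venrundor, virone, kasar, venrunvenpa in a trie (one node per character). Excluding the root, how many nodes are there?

Trace insertions, counting only characters that open a new branch:
  "sarvenrun" → 9 new (s, a, r, v, e, n, r, u, n)
  "kador" → 5 new (k, a, d, o, r)
  "fenrun" → 6 new (f, e, n, r, u, n)
  "kamordor" → prefix "ka" already present; 6 new (m, o, r, d, o, r)
  "detorpa" → 7 new (d, e, t, o, r, p, a)
  "sarvenlu" → prefix "sarven" already present; 2 new (l, u)
  "venrunsomor" → 11 new (v, e, n, r, u, n, s, o, m, o, r)
  "sarvenrunlin" → prefix "sarvenrun" already present; 3 new (l, i, n)
  "sarventalu" → prefix "sarven" already present; 4 new (t, a, l, u)
  "venrunpaluka" → prefix "venrun" already present; 6 new (p, a, l, u, k, a)
  "venrungal" → prefix "venrun" already present; 3 new (g, a, l)
  "sarvenderomi" → prefix "sarven" already present; 6 new (d, e, r, o, m, i)
  "venrundor" → prefix "venrun" already present; 3 new (d, o, r)
  "virone" → prefix "v" already present; 5 new (i, r, o, n, e)
  "kasar" → prefix "ka" already present; 3 new (s, a, r)
  "venrunvenpa" → prefix "venrun" already present; 5 new (v, e, n, p, a)
Total nodes = 9 + 5 + 6 + 6 + 7 + 2 + 11 + 3 + 4 + 6 + 3 + 6 + 3 + 5 + 3 + 5 = 84

84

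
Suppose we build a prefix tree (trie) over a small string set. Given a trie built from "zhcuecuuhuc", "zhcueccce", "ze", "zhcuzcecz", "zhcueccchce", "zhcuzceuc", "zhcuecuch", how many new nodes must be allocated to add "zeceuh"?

4

The longest prefix of "zeceuh" already in the trie is "ze" (length 2).
So 6 − 2 = 4 new nodes.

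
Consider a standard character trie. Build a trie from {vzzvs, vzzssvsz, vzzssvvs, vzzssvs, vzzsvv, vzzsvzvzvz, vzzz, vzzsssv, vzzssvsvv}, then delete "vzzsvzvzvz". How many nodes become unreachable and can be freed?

After clearing the end-marker at "vzzsvzvzvz", prune upward until reaching a node still needed by another word.
The suffix "zvzvz" (5 nodes) is used only by "vzzsvzvzvz"; the node for "vzzsv" still has the child "v", so pruning stops there.
Nodes removed: 5

5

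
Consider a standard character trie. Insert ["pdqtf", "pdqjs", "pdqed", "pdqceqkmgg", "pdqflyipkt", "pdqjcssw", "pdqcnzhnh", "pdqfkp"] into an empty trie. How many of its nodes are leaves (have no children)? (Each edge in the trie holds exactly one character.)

A leaf is a node with no children — equivalently, the end of a word that is not a proper prefix of any other stored word.
Those words: "pdqceqkmgg", "pdqcnzhnh", "pdqed", "pdqfkp", "pdqflyipkt", "pdqjcssw", "pdqjs", "pdqtf"
Leaf count: 8

8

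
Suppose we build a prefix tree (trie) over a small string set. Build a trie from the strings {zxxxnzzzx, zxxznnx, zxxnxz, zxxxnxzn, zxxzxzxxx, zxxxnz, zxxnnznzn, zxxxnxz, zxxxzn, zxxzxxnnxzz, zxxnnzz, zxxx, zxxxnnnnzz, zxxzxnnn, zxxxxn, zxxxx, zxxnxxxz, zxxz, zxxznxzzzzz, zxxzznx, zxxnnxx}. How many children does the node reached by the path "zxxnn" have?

2

The children of the "zxxnn" node are the distinct next characters among strings starting with "zxxnn".
Characters that immediately follow "zxxnn" among the stored strings: {x, z}.
That node has 2 child edges.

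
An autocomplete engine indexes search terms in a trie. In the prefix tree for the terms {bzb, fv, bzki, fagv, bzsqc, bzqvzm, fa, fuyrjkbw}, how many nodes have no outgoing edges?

7

A leaf is a node with no children — equivalently, the end of a word that is not a proper prefix of any other stored word.
Those words: "bzb", "bzki", "bzqvzm", "bzsqc", "fagv", "fuyrjkbw", "fv"
Leaf count: 7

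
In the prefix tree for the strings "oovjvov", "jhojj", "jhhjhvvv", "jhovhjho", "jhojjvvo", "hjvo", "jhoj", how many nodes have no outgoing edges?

5

Leaves are exactly the stored words that no other stored word extends.
Those words: "hjvo", "jhhjhvvv", "jhojjvvo", "jhovhjho", "oovjvov"
Leaf count: 5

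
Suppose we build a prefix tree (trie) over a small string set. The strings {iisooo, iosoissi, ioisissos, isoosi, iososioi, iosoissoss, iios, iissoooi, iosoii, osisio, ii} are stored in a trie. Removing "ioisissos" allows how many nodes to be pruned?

A node on "ioisissos"'s path can go only if nothing else ends at it or branches off below it.
The suffix "isissos" (7 nodes) is used only by "ioisissos"; the node for "io" still has the child "s", so pruning stops there.
Nodes removed: 7

7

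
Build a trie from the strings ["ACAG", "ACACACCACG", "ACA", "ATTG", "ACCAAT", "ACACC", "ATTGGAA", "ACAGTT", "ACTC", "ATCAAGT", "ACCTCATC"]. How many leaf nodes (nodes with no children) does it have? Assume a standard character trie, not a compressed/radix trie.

8

A leaf is a node with no children — equivalently, the end of a word that is not a proper prefix of any other stored word.
Those words: "ACACACCACG", "ACACC", "ACAGTT", "ACCAAT", "ACCTCATC", "ACTC", "ATCAAGT", "ATTGGAA"
Leaf count: 8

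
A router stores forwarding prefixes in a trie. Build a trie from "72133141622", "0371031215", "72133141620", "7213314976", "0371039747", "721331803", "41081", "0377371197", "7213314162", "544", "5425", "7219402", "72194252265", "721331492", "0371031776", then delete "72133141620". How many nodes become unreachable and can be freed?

1

After clearing the end-marker at "72133141620", prune upward until reaching a node still needed by another word.
The suffix "0" (1 node) is used only by "72133141620"; the node for "7213314162" still has the child "2", so pruning stops there.
Nodes removed: 1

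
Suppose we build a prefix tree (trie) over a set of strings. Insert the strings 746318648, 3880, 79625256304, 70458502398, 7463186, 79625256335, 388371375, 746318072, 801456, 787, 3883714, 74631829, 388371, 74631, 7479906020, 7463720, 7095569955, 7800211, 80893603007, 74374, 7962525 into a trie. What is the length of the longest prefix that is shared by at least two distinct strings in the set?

9

The deepest shared node is where two words last agree before diverging.
e.g. "79625256304" and "79625256335" share the prefix "796252563" of length 9; no pair shares a longer one.
Longest shared-prefix length: 9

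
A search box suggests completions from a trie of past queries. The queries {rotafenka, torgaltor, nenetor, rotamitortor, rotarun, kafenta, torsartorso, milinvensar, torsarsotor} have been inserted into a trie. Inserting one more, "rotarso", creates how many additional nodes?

"rotar" is already a path in the trie; the remaining "so" must be added.
New nodes needed: |"rotarso"| − 5 = 7 − 5 = 2.

2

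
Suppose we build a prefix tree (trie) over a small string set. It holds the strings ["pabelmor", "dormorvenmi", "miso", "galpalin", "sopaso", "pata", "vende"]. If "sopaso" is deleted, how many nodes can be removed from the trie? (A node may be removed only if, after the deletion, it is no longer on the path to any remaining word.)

Walk "sopaso" from the leaf back toward the root, removing each node that no remaining word uses.
No other word shares any prefix with "sopaso", so all 6 of its nodes go.
Nodes removed: 6

6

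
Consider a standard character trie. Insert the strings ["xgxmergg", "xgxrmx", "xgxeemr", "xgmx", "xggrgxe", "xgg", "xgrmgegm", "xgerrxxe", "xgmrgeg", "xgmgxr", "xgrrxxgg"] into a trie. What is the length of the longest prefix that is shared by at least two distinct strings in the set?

Equivalently: take the maximum, over all pairs, of their longest common prefix length.
e.g. "xgg" and "xggrgxe" share the prefix "xgg" of length 3; no pair shares a longer one.
Longest shared-prefix length: 3

3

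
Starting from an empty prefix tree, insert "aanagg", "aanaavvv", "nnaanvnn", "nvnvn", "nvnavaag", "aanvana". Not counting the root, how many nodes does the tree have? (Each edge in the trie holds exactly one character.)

For each word, the new-node count is its length minus the longest prefix already in the trie:
  "aanagg" → 6 new (a, a, n, a, g, g)
  "aanaavvv" → prefix "aana" already present; 4 new (a, v, v, v)
  "nnaanvnn" → 8 new (n, n, a, a, n, v, n, n)
  "nvnvn" → prefix "n" already present; 4 new (v, n, v, n)
  "nvnavaag" → prefix "nvn" already present; 5 new (a, v, a, a, g)
  "aanvana" → prefix "aan" already present; 4 new (v, a, n, a)
Total nodes = 6 + 4 + 8 + 4 + 5 + 4 = 31

31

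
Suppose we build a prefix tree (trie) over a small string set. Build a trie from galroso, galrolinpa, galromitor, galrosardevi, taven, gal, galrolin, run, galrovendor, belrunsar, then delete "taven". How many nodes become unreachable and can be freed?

5

Walk "taven" from the leaf back toward the root, removing each node that no remaining word uses.
No other word shares any prefix with "taven", so all 5 of its nodes go.
Nodes removed: 5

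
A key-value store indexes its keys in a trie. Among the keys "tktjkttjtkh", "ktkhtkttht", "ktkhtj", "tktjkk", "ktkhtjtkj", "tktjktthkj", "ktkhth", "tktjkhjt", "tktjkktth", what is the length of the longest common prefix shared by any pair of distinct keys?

7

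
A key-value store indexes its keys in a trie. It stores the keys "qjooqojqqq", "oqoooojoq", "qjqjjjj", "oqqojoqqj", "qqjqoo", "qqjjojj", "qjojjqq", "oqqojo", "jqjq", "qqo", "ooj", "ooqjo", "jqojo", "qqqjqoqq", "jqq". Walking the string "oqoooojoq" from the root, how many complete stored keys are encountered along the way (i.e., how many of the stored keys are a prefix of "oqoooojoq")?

1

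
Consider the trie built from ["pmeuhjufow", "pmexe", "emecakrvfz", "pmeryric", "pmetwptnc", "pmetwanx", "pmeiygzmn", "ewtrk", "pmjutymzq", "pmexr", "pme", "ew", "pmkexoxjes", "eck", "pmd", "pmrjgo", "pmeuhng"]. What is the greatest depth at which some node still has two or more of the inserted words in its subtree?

5

Equivalently: take the maximum, over all pairs, of their longest common prefix length.
"pmetwanx" and "pmetwptnc" agree on "pmetw" (5 characters) before diverging; nothing deeper is shared.
Longest shared-prefix length: 5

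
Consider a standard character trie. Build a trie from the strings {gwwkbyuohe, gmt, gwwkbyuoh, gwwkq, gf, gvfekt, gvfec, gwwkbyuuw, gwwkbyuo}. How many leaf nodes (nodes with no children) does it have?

A leaf is a node with no children — equivalently, the end of a word that is not a proper prefix of any other stored word.
Those words: "gf", "gmt", "gvfec", "gvfekt", "gwwkbyuohe", "gwwkbyuuw", "gwwkq"
Leaf count: 7

7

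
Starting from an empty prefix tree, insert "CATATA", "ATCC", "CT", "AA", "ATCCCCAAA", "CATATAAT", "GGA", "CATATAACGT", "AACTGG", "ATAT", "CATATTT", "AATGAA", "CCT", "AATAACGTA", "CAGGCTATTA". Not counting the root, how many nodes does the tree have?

For each word, the new-node count is its length minus the longest prefix already in the trie:
  "CATATA" → 6 new (C, A, T, A, T, A)
  "ATCC" → 4 new (A, T, C, C)
  "CT" → prefix "C" already present; 1 new (T)
  "AA" → prefix "A" already present; 1 new (A)
  "ATCCCCAAA" → prefix "ATCC" already present; 5 new (C, C, A, A, A)
  "CATATAAT" → prefix "CATATA" already present; 2 new (A, T)
  "GGA" → 3 new (G, G, A)
  "CATATAACGT" → prefix "CATATAA" already present; 3 new (C, G, T)
  "AACTGG" → prefix "AA" already present; 4 new (C, T, G, G)
  "ATAT" → prefix "AT" already present; 2 new (A, T)
  "CATATTT" → prefix "CATAT" already present; 2 new (T, T)
  "AATGAA" → prefix "AA" already present; 4 new (T, G, A, A)
  "CCT" → prefix "C" already present; 2 new (C, T)
  "AATAACGTA" → prefix "AAT" already present; 6 new (A, A, C, G, T, A)
  "CAGGCTATTA" → prefix "CA" already present; 8 new (G, G, C, T, A, T, T, A)
Total nodes = 6 + 4 + 1 + 1 + 5 + 2 + 3 + 3 + 4 + 2 + 2 + 4 + 2 + 6 + 8 = 53

53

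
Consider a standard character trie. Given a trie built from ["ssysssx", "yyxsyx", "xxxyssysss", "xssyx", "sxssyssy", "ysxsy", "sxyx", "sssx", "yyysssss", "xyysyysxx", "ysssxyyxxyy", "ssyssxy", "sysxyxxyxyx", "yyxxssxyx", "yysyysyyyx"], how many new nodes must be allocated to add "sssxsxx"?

3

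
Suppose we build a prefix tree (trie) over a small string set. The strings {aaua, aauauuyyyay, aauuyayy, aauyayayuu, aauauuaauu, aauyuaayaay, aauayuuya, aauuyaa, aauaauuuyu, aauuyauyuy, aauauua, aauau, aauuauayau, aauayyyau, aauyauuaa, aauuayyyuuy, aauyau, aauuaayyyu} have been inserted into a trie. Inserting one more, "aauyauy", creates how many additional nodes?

1

Walking "aauyauy" from the root, the first 6 characters ("aauyau") follow existing edges; "y" is the first miss.
Each of the 1 remaining characters creates one node.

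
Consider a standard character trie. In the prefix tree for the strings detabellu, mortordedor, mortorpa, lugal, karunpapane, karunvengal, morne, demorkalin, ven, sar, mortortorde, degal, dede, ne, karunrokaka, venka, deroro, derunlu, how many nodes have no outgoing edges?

Leaves are exactly the stored words that no other stored word extends.
Those words: "dede", "degal", "demorkalin", "deroro", "derunlu", "detabellu", "karunpapane", "karunrokaka", "karunvengal", "lugal", "morne", "mortordedor", "mortorpa", "mortortorde", "ne", "sar", "venka"
Leaf count: 17

17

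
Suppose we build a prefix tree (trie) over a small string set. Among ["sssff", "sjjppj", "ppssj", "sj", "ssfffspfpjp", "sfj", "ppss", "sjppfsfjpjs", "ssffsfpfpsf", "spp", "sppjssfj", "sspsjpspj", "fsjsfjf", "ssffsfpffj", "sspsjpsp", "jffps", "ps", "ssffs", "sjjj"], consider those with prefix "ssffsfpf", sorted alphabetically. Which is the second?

Filter for "ssffsfpf…" and sort: "ssffsfpffj", "ssffsfpfpsf"
Position 2: ssffsfpfpsf

ssffsfpfpsf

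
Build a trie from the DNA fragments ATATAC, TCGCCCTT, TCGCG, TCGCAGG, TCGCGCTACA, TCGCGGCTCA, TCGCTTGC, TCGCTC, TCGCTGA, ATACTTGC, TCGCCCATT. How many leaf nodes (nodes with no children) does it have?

A leaf is a node with no children — equivalently, the end of a word that is not a proper prefix of any other stored word.
Those words: "ATACTTGC", "ATATAC", "TCGCAGG", "TCGCCCATT", "TCGCCCTT", "TCGCGCTACA", "TCGCGGCTCA", "TCGCTC", "TCGCTGA", "TCGCTTGC"
Leaf count: 10

10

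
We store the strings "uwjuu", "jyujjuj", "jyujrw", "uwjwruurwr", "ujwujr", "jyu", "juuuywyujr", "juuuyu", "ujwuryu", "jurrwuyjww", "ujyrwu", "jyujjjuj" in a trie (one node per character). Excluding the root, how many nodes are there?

Trace insertions, counting only characters that open a new branch:
  "uwjuu" → 5 new (u, w, j, u, u)
  "jyujjuj" → 7 new (j, y, u, j, j, u, j)
  "jyujrw" → prefix "jyuj" already present; 2 new (r, w)
  "uwjwruurwr" → prefix "uwj" already present; 7 new (w, r, u, u, r, w, r)
  "ujwujr" → prefix "u" already present; 5 new (j, w, u, j, r)
  "jyu" → prefix "jyu" already present; 0 new (none)
  "juuuywyujr" → prefix "j" already present; 9 new (u, u, u, y, w, y, u, j, r)
  "juuuyu" → prefix "juuuy" already present; 1 new (u)
  "ujwuryu" → prefix "ujwu" already present; 3 new (r, y, u)
  "jurrwuyjww" → prefix "ju" already present; 8 new (r, r, w, u, y, j, w, w)
  "ujyrwu" → prefix "uj" already present; 4 new (y, r, w, u)
  "jyujjjuj" → prefix "jyujj" already present; 3 new (j, u, j)
Total nodes = 5 + 7 + 2 + 7 + 5 + 0 + 9 + 1 + 3 + 8 + 4 + 3 = 54

54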